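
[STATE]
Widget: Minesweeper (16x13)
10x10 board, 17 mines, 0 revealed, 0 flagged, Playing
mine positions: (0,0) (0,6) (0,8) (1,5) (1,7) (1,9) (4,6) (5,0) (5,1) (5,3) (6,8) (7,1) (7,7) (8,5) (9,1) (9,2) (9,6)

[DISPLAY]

■■■■■■■■■■      
■■■■■■■■■■      
■■■■■■■■■■      
■■■■■■■■■■      
■■■■■■■■■■      
■■■■■■■■■■      
■■■■■■■■■■      
■■■■■■■■■■      
■■■■■■■■■■      
■■■■■■■■■■      
                
                
                


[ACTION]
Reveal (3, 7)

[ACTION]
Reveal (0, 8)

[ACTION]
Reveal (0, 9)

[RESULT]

✹■■■■■✹■✹■      
■■■■■✹■✹■✹      
■■■■■■■■■■      
■■■■■■■1■■      
■■■■■■✹■■■      
✹✹■✹■■■■■■      
■■■■■■■■✹■      
■✹■■■■■✹■■      
■■■■■✹■■■■      
■✹✹■■■✹■■■      
                
                
                


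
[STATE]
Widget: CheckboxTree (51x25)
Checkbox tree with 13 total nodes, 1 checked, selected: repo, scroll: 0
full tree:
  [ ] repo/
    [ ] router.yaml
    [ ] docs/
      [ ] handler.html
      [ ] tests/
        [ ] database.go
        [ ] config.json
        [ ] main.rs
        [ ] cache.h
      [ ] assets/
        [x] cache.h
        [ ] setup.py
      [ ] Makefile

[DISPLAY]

>[-] repo/                                         
   [ ] router.yaml                                 
   [-] docs/                                       
     [ ] handler.html                              
     [ ] tests/                                    
       [ ] database.go                             
       [ ] config.json                             
       [ ] main.rs                                 
       [ ] cache.h                                 
     [-] assets/                                   
       [x] cache.h                                 
       [ ] setup.py                                
     [ ] Makefile                                  
                                                   
                                                   
                                                   
                                                   
                                                   
                                                   
                                                   
                                                   
                                                   
                                                   
                                                   
                                                   


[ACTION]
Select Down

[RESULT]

 [-] repo/                                         
>  [ ] router.yaml                                 
   [-] docs/                                       
     [ ] handler.html                              
     [ ] tests/                                    
       [ ] database.go                             
       [ ] config.json                             
       [ ] main.rs                                 
       [ ] cache.h                                 
     [-] assets/                                   
       [x] cache.h                                 
       [ ] setup.py                                
     [ ] Makefile                                  
                                                   
                                                   
                                                   
                                                   
                                                   
                                                   
                                                   
                                                   
                                                   
                                                   
                                                   
                                                   


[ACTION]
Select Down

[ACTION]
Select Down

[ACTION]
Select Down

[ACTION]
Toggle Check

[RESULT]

 [-] repo/                                         
   [ ] router.yaml                                 
   [-] docs/                                       
     [ ] handler.html                              
>    [x] tests/                                    
       [x] database.go                             
       [x] config.json                             
       [x] main.rs                                 
       [x] cache.h                                 
     [-] assets/                                   
       [x] cache.h                                 
       [ ] setup.py                                
     [ ] Makefile                                  
                                                   
                                                   
                                                   
                                                   
                                                   
                                                   
                                                   
                                                   
                                                   
                                                   
                                                   
                                                   


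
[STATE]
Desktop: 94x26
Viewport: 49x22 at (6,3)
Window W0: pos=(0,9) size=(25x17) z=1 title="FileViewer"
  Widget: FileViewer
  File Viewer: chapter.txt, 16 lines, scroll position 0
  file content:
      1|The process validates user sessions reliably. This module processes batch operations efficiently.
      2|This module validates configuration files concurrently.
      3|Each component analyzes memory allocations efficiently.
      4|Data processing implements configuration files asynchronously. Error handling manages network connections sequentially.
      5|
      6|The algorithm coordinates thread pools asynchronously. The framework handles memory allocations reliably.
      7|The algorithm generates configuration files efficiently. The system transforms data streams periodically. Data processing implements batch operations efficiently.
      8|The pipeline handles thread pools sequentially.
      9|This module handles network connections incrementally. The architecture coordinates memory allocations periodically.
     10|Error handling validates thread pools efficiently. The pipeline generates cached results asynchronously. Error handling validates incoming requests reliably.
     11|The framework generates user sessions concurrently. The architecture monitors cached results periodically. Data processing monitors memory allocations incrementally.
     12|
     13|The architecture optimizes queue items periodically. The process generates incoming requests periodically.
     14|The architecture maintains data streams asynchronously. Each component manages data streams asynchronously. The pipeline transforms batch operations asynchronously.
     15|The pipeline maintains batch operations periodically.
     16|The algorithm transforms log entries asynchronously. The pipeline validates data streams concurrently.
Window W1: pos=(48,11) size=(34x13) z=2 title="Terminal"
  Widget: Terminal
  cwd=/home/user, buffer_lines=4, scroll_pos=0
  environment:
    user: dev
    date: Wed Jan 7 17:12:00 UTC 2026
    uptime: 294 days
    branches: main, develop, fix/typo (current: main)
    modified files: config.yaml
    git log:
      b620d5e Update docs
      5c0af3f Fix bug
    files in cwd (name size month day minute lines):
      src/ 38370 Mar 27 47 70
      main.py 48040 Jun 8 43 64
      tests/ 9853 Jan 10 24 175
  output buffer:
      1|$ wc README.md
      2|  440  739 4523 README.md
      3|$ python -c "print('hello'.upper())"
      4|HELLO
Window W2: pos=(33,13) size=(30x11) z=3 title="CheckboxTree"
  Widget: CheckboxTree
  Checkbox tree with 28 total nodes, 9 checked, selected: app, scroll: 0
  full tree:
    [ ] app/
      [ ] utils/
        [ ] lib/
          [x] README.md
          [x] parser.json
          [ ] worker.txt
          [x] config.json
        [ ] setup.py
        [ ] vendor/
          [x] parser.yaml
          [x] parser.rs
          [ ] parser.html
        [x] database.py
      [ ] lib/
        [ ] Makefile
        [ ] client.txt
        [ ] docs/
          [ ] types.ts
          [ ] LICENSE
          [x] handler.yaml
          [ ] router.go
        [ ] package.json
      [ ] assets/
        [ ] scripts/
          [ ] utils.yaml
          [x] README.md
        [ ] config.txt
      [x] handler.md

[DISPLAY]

                                                 
                                                 
                                                 
                                                 
                                                 
                                                 
━━━━━━━━━━━━━━━━━━┓                              
Viewer            ┃                              
──────────────────┨                       ┏━━━━━━
rocess validates ▲┃                       ┃ Termi
module validates █┃        ┏━━━━━━━━━━━━━━━━━━━━━
component analyze░┃        ┃ CheckboxTree        
processing implem░┃        ┠─────────────────────
                 ░┃        ┃>[-] app/            
lgorithm coordina░┃        ┃   [-] utils/        
lgorithm generate░┃        ┃     [-] lib/        
ipeline handles t░┃        ┃       [x] README.md 
module handles ne░┃        ┃       [x] parser.jso
 handling validat░┃        ┃       [ ] worker.txt
ramework generate░┃        ┃       [x] config.jso
                 ░┃        ┗━━━━━━━━━━━━━━━━━━━━━
rchitecture optim▼┃                              


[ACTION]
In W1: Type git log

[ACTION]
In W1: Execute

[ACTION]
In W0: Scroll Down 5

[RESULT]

                                                 
                                                 
                                                 
                                                 
                                                 
                                                 
━━━━━━━━━━━━━━━━━━┓                              
Viewer            ┃                              
──────────────────┨                       ┏━━━━━━
processing implem▲┃                       ┃ Termi
                 ░┃        ┏━━━━━━━━━━━━━━━━━━━━━
lgorithm coordina░┃        ┃ CheckboxTree        
lgorithm generate░┃        ┠─────────────────────
ipeline handles t░┃        ┃>[-] app/            
module handles ne░┃        ┃   [-] utils/        
 handling validat░┃        ┃     [-] lib/        
ramework generate░┃        ┃       [x] README.md 
                 ░┃        ┃       [x] parser.jso
rchitecture optim░┃        ┃       [ ] worker.txt
rchitecture maint░┃        ┃       [x] config.jso
ipeline maintains█┃        ┗━━━━━━━━━━━━━━━━━━━━━
lgorithm transfor▼┃                              


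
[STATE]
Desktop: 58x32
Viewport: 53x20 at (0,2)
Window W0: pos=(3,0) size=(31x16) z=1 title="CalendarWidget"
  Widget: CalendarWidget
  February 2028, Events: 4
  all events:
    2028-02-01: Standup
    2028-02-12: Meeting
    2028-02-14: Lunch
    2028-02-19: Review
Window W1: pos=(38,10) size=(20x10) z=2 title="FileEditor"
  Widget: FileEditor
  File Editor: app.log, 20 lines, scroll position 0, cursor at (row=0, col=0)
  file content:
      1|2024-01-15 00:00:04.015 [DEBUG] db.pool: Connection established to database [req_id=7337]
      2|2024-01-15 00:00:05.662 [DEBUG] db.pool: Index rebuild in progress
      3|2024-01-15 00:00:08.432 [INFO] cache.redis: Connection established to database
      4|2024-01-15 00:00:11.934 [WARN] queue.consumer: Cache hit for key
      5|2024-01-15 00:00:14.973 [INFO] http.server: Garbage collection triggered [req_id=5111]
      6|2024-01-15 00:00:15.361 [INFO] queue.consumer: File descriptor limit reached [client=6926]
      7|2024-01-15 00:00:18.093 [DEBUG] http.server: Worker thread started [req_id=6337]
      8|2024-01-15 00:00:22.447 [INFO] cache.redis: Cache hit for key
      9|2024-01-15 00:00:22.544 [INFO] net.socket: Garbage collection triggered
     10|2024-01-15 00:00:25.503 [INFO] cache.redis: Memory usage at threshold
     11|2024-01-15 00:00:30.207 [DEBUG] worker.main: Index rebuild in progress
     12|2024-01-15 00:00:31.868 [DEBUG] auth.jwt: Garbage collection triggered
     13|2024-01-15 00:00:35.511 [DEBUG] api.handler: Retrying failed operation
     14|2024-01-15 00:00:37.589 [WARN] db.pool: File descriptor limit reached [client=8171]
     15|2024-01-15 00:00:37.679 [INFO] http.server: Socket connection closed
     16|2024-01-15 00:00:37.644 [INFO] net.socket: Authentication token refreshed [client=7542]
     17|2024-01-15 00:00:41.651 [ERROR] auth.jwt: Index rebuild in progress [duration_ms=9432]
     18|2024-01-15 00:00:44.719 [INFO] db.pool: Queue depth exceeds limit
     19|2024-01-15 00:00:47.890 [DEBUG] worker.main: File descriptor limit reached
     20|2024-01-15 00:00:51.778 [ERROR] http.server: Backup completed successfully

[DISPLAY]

   ┠─────────────────────────────┨                   
   ┃        February 2028        ┃                   
   ┃Mo Tu We Th Fr Sa Su         ┃                   
   ┃    1*  2  3  4  5  6        ┃                   
   ┃ 7  8  9 10 11 12* 13        ┃                   
   ┃14* 15 16 17 18 19* 20       ┃                   
   ┃21 22 23 24 25 26 27         ┃                   
   ┃28 29                        ┃                   
   ┃                             ┃    ┏━━━━━━━━━━━━━━
   ┃                             ┃    ┃ FileEditor   
   ┃                             ┃    ┠──────────────
   ┃                             ┃    ┃█024-01-15 00:
   ┃                             ┃    ┃2024-01-15 00:
   ┗━━━━━━━━━━━━━━━━━━━━━━━━━━━━━┛    ┃2024-01-15 00:
                                      ┃2024-01-15 00:
                                      ┃2024-01-15 00:
                                      ┃2024-01-15 00:
                                      ┗━━━━━━━━━━━━━━
                                                     
                                                     


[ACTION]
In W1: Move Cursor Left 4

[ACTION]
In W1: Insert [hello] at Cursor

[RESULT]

   ┠─────────────────────────────┨                   
   ┃        February 2028        ┃                   
   ┃Mo Tu We Th Fr Sa Su         ┃                   
   ┃    1*  2  3  4  5  6        ┃                   
   ┃ 7  8  9 10 11 12* 13        ┃                   
   ┃14* 15 16 17 18 19* 20       ┃                   
   ┃21 22 23 24 25 26 27         ┃                   
   ┃28 29                        ┃                   
   ┃                             ┃    ┏━━━━━━━━━━━━━━
   ┃                             ┃    ┃ FileEditor   
   ┃                             ┃    ┠──────────────
   ┃                             ┃    ┃hello█024-01-1
   ┃                             ┃    ┃2024-01-15 00:
   ┗━━━━━━━━━━━━━━━━━━━━━━━━━━━━━┛    ┃2024-01-15 00:
                                      ┃2024-01-15 00:
                                      ┃2024-01-15 00:
                                      ┃2024-01-15 00:
                                      ┗━━━━━━━━━━━━━━
                                                     
                                                     


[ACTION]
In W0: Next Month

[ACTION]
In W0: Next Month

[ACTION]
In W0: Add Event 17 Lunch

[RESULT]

   ┠─────────────────────────────┨                   
   ┃          April 2028         ┃                   
   ┃Mo Tu We Th Fr Sa Su         ┃                   
   ┃                1  2         ┃                   
   ┃ 3  4  5  6  7  8  9         ┃                   
   ┃10 11 12 13 14 15 16         ┃                   
   ┃17* 18 19 20 21 22 23        ┃                   
   ┃24 25 26 27 28 29 30         ┃                   
   ┃                             ┃    ┏━━━━━━━━━━━━━━
   ┃                             ┃    ┃ FileEditor   
   ┃                             ┃    ┠──────────────
   ┃                             ┃    ┃hello█024-01-1
   ┃                             ┃    ┃2024-01-15 00:
   ┗━━━━━━━━━━━━━━━━━━━━━━━━━━━━━┛    ┃2024-01-15 00:
                                      ┃2024-01-15 00:
                                      ┃2024-01-15 00:
                                      ┃2024-01-15 00:
                                      ┗━━━━━━━━━━━━━━
                                                     
                                                     


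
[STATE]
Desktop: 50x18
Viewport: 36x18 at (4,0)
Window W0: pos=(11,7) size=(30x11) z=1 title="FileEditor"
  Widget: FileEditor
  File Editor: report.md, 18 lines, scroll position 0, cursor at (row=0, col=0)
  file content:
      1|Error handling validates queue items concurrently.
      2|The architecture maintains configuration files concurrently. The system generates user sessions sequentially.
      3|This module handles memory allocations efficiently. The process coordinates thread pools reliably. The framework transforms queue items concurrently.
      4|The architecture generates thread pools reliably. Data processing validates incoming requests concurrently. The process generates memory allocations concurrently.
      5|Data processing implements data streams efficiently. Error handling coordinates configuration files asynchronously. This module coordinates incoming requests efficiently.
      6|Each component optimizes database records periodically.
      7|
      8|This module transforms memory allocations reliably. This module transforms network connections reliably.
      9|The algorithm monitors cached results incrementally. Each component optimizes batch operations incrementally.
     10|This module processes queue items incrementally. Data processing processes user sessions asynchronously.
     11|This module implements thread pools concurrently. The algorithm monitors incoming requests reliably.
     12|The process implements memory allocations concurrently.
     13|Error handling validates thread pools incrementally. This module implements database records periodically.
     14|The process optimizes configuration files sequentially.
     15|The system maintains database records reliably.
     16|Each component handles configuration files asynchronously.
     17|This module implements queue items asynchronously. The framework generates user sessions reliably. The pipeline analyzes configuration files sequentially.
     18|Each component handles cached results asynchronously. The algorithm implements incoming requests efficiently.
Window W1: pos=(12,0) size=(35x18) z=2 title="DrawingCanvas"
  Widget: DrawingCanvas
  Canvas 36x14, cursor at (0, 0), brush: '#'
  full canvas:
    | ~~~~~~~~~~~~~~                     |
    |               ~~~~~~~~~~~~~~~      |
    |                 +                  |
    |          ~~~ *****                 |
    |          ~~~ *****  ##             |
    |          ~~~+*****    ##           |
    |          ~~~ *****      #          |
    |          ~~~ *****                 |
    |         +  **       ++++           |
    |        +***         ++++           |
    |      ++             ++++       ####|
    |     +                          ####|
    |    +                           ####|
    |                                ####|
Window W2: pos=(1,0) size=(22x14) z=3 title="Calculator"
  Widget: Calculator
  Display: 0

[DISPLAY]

━━━━━━━━━━━━━━━━━━┓━━━━━━━━━━━━━━━━━
alculator         ┃nvas             
──────────────────┨─────────────────
                 0┃~~~~~            
──┬───┬───┬───┐   ┃     ~~~~~~~~~~~~
7 │ 8 │ 9 │ ÷ │   ┃       +         
──┼───┼───┼───┤   ┃~~~ *****        
4 │ 5 │ 6 │ × │   ┃~~~ *****  ##    
──┼───┼───┼───┤   ┃~~~+*****    ##  
1 │ 2 │ 3 │ - │   ┃~~~ *****      # 
──┼───┼───┼───┤   ┃~~~ *****        
0 │ . │ = │ + │   ┃  **       ++++  
──┴───┴───┴───┘   ┃**         ++++  
━━━━━━━━━━━━━━━━━━┛           ++++  
       ┃┃     +                     
       ┃┃    +                      
       ┃┃                           
       ┗┗━━━━━━━━━━━━━━━━━━━━━━━━━━━


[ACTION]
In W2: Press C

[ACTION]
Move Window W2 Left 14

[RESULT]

━━━━━━━━━━━━━━━━━┓━━━━━━━━━━━━━━━━━━
lculator         ┃anvas             
─────────────────┨──────────────────
                0┃~~~~~~            
─┬───┬───┬───┐   ┃      ~~~~~~~~~~~~
 │ 8 │ 9 │ ÷ │   ┃        +         
─┼───┼───┼───┤   ┃ ~~~ *****        
 │ 5 │ 6 │ × │   ┃ ~~~ *****  ##    
─┼───┼───┼───┤   ┃ ~~~+*****    ##  
 │ 2 │ 3 │ - │   ┃ ~~~ *****      # 
─┼───┼───┼───┤   ┃ ~~~ *****        
 │ . │ = │ + │   ┃+  **       ++++  
─┴───┴───┴───┘   ┃***         ++++  
━━━━━━━━━━━━━━━━━┛            ++++  
       ┃┃     +                     
       ┃┃    +                      
       ┃┃                           
       ┗┗━━━━━━━━━━━━━━━━━━━━━━━━━━━


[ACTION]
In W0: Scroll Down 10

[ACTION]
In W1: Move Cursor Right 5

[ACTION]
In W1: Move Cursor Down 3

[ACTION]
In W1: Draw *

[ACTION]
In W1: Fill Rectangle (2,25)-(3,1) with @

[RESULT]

━━━━━━━━━━━━━━━━━┓━━━━━━━━━━━━━━━━━━
lculator         ┃anvas             
─────────────────┨──────────────────
                0┃~~~~~~            
─┬───┬───┬───┐   ┃      ~~~~~~~~~~~~
 │ 8 │ 9 │ ÷ │   ┃@@@@@@@@@@@@@@@@@ 
─┼───┼───┼───┤   ┃@@@@@@@@@@@@@@@@@ 
 │ 5 │ 6 │ × │   ┃ ~~~ *****  ##    
─┼───┼───┼───┤   ┃ ~~~+*****    ##  
 │ 2 │ 3 │ - │   ┃ ~~~ *****      # 
─┼───┼───┼───┤   ┃ ~~~ *****        
 │ . │ = │ + │   ┃+  **       ++++  
─┴───┴───┴───┘   ┃***         ++++  
━━━━━━━━━━━━━━━━━┛            ++++  
       ┃┃     +                     
       ┃┃    +                      
       ┃┃                           
       ┗┗━━━━━━━━━━━━━━━━━━━━━━━━━━━


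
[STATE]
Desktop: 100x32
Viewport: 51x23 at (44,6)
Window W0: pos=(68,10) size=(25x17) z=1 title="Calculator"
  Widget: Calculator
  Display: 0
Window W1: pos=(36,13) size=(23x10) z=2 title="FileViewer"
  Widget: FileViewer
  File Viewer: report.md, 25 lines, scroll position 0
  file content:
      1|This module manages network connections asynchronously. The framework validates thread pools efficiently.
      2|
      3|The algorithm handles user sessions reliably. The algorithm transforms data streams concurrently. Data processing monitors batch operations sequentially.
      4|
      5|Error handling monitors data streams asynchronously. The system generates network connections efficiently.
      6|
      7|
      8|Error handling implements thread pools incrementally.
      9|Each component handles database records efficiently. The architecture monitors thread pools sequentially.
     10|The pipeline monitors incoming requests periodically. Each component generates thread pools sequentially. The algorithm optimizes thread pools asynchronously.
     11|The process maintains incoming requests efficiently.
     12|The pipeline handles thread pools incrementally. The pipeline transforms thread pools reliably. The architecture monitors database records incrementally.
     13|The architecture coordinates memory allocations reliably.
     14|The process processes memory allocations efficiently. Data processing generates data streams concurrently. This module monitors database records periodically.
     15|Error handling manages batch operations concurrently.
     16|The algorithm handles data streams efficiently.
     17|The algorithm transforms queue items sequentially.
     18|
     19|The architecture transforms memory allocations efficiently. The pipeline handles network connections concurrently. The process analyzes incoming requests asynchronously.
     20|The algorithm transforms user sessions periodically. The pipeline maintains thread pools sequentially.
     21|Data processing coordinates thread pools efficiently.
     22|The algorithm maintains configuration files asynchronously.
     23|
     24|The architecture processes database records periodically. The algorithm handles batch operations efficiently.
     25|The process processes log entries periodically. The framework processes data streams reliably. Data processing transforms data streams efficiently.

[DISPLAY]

                                                   
                                                   
                                                   
                                                   
                        ┏━━━━━━━━━━━━━━━━━━━━━━━┓  
                        ┃ Calculator            ┃  
                        ┠───────────────────────┨  
━━━━━━━━━━━━━━┓         ┃                      0┃  
ewer          ┃         ┃┌───┬───┬───┬───┐      ┃  
──────────────┨         ┃│ 7 │ 8 │ 9 │ ÷ │      ┃  
dule manages ▲┃         ┃├───┼───┼───┼───┤      ┃  
             █┃         ┃│ 4 │ 5 │ 6 │ × │      ┃  
orithm handle░┃         ┃├───┼───┼───┼───┤      ┃  
             ░┃         ┃│ 1 │ 2 │ 3 │ - │      ┃  
andling monit░┃         ┃├───┼───┼───┼───┤      ┃  
             ▼┃         ┃│ 0 │ . │ = │ + │      ┃  
━━━━━━━━━━━━━━┛         ┃├───┼───┼───┼───┤      ┃  
                        ┃│ C │ MC│ MR│ M+│      ┃  
                        ┃└───┴───┴───┴───┘      ┃  
                        ┃                       ┃  
                        ┗━━━━━━━━━━━━━━━━━━━━━━━┛  
                                                   
                                                   


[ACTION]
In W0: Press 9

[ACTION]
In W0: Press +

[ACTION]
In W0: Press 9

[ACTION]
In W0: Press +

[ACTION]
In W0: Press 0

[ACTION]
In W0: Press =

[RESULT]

                                                   
                                                   
                                                   
                                                   
                        ┏━━━━━━━━━━━━━━━━━━━━━━━┓  
                        ┃ Calculator            ┃  
                        ┠───────────────────────┨  
━━━━━━━━━━━━━━┓         ┃                     18┃  
ewer          ┃         ┃┌───┬───┬───┬───┐      ┃  
──────────────┨         ┃│ 7 │ 8 │ 9 │ ÷ │      ┃  
dule manages ▲┃         ┃├───┼───┼───┼───┤      ┃  
             █┃         ┃│ 4 │ 5 │ 6 │ × │      ┃  
orithm handle░┃         ┃├───┼───┼───┼───┤      ┃  
             ░┃         ┃│ 1 │ 2 │ 3 │ - │      ┃  
andling monit░┃         ┃├───┼───┼───┼───┤      ┃  
             ▼┃         ┃│ 0 │ . │ = │ + │      ┃  
━━━━━━━━━━━━━━┛         ┃├───┼───┼───┼───┤      ┃  
                        ┃│ C │ MC│ MR│ M+│      ┃  
                        ┃└───┴───┴───┴───┘      ┃  
                        ┃                       ┃  
                        ┗━━━━━━━━━━━━━━━━━━━━━━━┛  
                                                   
                                                   


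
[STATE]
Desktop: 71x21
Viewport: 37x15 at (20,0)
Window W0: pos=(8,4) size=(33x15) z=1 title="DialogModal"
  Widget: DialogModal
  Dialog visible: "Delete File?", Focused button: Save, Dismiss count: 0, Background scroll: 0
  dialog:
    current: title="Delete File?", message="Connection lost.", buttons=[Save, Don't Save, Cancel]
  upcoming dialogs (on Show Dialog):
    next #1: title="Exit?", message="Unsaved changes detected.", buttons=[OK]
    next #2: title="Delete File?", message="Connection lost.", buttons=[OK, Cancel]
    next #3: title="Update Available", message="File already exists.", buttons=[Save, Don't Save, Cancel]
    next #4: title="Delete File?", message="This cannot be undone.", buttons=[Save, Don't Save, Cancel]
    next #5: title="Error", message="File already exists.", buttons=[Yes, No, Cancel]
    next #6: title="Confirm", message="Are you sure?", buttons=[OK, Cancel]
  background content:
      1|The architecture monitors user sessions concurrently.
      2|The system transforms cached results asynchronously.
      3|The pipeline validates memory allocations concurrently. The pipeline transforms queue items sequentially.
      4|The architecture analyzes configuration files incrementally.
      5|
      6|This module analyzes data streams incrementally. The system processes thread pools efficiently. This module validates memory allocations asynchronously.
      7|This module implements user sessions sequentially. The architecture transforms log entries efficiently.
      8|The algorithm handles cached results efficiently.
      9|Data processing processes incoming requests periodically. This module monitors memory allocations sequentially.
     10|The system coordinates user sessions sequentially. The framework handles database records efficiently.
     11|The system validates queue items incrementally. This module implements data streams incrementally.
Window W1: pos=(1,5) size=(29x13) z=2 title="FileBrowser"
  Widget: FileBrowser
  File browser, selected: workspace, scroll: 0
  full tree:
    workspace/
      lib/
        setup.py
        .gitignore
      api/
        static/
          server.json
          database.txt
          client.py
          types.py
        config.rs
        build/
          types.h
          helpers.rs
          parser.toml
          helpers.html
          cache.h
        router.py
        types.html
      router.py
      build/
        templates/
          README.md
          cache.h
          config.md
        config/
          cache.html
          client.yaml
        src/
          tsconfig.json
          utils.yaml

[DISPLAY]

                                     
                                     
                                     
                                     
━━━━━━━━━━━━━━━━━━━━┓                
━━━━━━━━━┓          ┃                
         ┃──────────┨                
─────────┨tors user ┃                
         ┃ cached re┃                
         ┃s memory a┃                
         ┃───────┐fi┃                
         ┃?      │  ┃                
         ┃st.    │ea┃                
         ┃   Canc│es┃                
         ┃───────┘re┃                


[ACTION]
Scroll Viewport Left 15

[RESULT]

                                     
                                     
                                     
                                     
   ┏━━━━━━━━━━━━━━━━━━━━━━━━━━━━━━━┓ 
━━━━━━━━━━━━━━━━━━━━━━━━┓          ┃ 
leBrowser               ┃──────────┨ 
────────────────────────┨tors user ┃ 
-] workspace/           ┃ cached re┃ 
 [+] lib/               ┃s memory a┃ 
 [+] api/               ┃───────┐fi┃ 
 router.py              ┃?      │  ┃ 
 [+] build/             ┃st.    │ea┃ 
                        ┃   Canc│es┃ 
                        ┃───────┘re┃ 


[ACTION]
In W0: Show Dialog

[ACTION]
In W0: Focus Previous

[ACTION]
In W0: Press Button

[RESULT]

                                     
                                     
                                     
                                     
   ┏━━━━━━━━━━━━━━━━━━━━━━━━━━━━━━━┓ 
━━━━━━━━━━━━━━━━━━━━━━━━┓          ┃ 
leBrowser               ┃──────────┨ 
────────────────────────┨tors user ┃ 
-] workspace/           ┃ cached re┃ 
 [+] lib/               ┃s memory a┃ 
 [+] api/               ┃yzes confi┃ 
 router.py              ┃          ┃ 
 [+] build/             ┃data strea┃ 
                        ┃s user ses┃ 
                        ┃ cached re┃ 


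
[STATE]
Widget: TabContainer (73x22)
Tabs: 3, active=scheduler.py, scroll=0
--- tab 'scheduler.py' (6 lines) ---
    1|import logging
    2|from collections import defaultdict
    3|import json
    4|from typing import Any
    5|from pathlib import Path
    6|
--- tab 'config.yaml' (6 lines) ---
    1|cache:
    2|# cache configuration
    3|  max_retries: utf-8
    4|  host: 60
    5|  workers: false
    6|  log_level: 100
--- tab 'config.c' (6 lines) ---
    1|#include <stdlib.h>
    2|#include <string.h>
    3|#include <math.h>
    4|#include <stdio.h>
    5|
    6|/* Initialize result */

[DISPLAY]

[scheduler.py]│ config.yaml │ config.c                                   
─────────────────────────────────────────────────────────────────────────
import logging                                                           
from collections import defaultdict                                      
import json                                                              
from typing import Any                                                   
from pathlib import Path                                                 
                                                                         
                                                                         
                                                                         
                                                                         
                                                                         
                                                                         
                                                                         
                                                                         
                                                                         
                                                                         
                                                                         
                                                                         
                                                                         
                                                                         
                                                                         


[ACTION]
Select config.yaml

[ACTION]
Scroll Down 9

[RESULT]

 scheduler.py │[config.yaml]│ config.c                                   
─────────────────────────────────────────────────────────────────────────
  log_level: 100                                                         
                                                                         
                                                                         
                                                                         
                                                                         
                                                                         
                                                                         
                                                                         
                                                                         
                                                                         
                                                                         
                                                                         
                                                                         
                                                                         
                                                                         
                                                                         
                                                                         
                                                                         
                                                                         
                                                                         


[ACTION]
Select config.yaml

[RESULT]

 scheduler.py │[config.yaml]│ config.c                                   
─────────────────────────────────────────────────────────────────────────
cache:                                                                   
# cache configuration                                                    
  max_retries: utf-8                                                     
  host: 60                                                               
  workers: false                                                         
  log_level: 100                                                         
                                                                         
                                                                         
                                                                         
                                                                         
                                                                         
                                                                         
                                                                         
                                                                         
                                                                         
                                                                         
                                                                         
                                                                         
                                                                         
                                                                         
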